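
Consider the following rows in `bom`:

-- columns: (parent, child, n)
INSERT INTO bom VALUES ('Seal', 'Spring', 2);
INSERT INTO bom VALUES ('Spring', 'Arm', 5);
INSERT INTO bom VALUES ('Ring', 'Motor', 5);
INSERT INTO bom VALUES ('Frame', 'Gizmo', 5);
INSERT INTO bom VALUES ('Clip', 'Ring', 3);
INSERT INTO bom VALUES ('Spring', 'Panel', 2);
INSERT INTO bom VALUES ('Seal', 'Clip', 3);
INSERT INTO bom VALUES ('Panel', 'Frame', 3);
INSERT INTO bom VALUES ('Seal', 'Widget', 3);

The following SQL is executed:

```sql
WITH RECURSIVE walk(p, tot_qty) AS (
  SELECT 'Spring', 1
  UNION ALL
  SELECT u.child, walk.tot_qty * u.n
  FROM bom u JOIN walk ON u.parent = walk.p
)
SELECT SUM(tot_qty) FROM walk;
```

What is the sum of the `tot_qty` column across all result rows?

44

Base: (Spring, tot_qty=1).
Iteration 1: components of {Spring} -> Arm = 1*5 = 5, Panel = 1*2 = 2.
Iteration 2: components of {Arm,Panel} -> Frame = 2*3 = 6.
Iteration 3: components of {Frame} -> Gizmo = 6*5 = 30.
Iteration 4: no further components; recursion stops.
SUM(tot_qty) = 1 + 2 + 5 + 6 + 30 = 44.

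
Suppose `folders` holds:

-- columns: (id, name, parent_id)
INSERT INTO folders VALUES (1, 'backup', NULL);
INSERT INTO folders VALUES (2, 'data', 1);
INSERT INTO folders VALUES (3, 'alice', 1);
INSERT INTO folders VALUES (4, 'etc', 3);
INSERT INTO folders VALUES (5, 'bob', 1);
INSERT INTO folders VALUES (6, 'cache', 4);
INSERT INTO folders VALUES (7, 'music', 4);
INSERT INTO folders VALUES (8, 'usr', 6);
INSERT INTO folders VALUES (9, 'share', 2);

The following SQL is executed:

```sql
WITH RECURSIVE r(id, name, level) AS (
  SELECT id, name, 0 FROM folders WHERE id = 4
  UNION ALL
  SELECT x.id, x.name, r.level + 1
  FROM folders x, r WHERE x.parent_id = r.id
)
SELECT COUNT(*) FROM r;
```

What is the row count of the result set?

4

Base: id=4 (etc) at level 0.
Iteration 1: rows with parent_id in {4} -> cache (id 6, level 1), music (id 7, level 1).
Iteration 2: rows with parent_id in {6,7} -> usr (id 8, level 2).
Iteration 3: no rows with parent_id in {8}; recursion stops.
Total rows emitted: 4.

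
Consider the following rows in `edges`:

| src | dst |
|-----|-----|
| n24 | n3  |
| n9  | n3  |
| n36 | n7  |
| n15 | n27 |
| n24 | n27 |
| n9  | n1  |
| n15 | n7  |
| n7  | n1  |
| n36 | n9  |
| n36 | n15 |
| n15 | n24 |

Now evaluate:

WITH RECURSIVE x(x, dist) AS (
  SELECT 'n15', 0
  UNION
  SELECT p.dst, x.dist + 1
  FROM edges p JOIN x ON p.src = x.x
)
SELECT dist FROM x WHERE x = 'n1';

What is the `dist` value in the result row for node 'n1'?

Base: (n15, dist=0).
Iteration 1: edges from {n15} -> (n24, dist=1), (n27, dist=1), (n7, dist=1).
Iteration 2: edges from {n24,n27,n7} -> (n1, dist=2), (n27, dist=2), (n3, dist=2).
Iteration 3: no outgoing edges from {n1,n27,n3}; recursion stops.

2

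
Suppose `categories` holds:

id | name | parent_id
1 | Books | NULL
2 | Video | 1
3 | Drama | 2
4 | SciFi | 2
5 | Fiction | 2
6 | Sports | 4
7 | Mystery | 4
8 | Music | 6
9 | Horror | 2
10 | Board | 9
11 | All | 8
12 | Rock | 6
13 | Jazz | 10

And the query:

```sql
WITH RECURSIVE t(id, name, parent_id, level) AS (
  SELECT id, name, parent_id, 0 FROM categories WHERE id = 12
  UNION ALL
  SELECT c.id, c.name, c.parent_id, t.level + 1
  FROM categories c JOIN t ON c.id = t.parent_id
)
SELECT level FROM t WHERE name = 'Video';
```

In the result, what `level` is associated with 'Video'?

3

Base: id=12 (Rock), parent_id=6, level 0.
Iteration 1: join on id=6 -> Sports (id 6, parent_id=4, level 1).
Iteration 2: join on id=4 -> SciFi (id 4, parent_id=2, level 2).
Iteration 3: join on id=2 -> Video (id 2, parent_id=1, level 3).
Iteration 4: join on id=1 -> Books (id 1, parent_id=NULL, level 4).
Iteration 5: parent_id is NULL; no match; recursion stops.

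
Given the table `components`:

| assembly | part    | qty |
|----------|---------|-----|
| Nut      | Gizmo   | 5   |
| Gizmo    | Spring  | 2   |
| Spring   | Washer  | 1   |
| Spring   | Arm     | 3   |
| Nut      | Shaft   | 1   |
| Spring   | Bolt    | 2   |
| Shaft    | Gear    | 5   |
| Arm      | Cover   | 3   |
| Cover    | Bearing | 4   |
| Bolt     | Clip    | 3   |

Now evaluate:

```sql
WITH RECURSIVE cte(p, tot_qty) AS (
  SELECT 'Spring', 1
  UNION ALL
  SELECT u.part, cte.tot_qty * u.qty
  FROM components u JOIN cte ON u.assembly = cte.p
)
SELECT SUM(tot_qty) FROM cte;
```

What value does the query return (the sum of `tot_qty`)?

Base: (Spring, tot_qty=1).
Iteration 1: components of {Spring} -> Arm = 1*3 = 3, Bolt = 1*2 = 2, Washer = 1*1 = 1.
Iteration 2: components of {Arm,Bolt,Washer} -> Clip = 2*3 = 6, Cover = 3*3 = 9.
Iteration 3: components of {Clip,Cover} -> Bearing = 9*4 = 36.
Iteration 4: no further components; recursion stops.
SUM(tot_qty) = 1 + 1 + 3 + 2 + 9 + 6 + 36 = 58.

58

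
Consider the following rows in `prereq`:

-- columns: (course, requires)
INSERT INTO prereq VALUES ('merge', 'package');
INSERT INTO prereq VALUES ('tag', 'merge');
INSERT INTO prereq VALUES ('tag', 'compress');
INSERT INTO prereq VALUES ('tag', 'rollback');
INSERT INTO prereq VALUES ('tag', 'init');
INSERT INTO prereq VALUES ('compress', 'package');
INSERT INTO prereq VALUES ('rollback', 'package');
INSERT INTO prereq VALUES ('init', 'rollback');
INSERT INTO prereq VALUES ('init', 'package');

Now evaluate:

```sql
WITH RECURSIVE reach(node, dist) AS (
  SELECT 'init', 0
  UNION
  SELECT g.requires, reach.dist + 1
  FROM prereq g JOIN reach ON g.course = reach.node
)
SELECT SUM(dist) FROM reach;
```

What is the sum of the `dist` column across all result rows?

4

Base: (init, dist=0).
Iteration 1: edges from {init} -> (package, dist=1), (rollback, dist=1).
Iteration 2: edges from {package,rollback} -> (package, dist=2).
Iteration 3: no outgoing edges from {package}; recursion stops.
SUM(dist) = 0 + 1 + 1 + 2 = 4.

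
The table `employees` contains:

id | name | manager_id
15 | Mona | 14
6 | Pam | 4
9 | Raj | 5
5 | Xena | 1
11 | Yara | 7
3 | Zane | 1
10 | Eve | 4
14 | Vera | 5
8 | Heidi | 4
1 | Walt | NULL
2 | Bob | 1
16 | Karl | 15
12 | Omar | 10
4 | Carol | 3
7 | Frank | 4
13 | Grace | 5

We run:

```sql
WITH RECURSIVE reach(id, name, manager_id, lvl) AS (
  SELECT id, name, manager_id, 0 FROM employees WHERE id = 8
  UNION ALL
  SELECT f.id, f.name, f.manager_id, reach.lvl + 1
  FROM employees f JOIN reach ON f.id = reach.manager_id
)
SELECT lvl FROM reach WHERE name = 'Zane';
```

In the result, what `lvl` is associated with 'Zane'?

Base: id=8 (Heidi), manager_id=4, lvl 0.
Iteration 1: join on id=4 -> Carol (id 4, manager_id=3, lvl 1).
Iteration 2: join on id=3 -> Zane (id 3, manager_id=1, lvl 2).
Iteration 3: join on id=1 -> Walt (id 1, manager_id=NULL, lvl 3).
Iteration 4: manager_id is NULL; no match; recursion stops.

2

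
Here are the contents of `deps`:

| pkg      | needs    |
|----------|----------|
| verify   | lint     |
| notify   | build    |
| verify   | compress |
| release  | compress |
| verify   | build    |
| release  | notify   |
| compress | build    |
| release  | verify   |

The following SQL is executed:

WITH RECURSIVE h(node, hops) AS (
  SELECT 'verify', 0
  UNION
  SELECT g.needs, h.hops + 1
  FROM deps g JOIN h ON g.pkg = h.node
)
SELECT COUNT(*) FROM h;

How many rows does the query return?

5

Base: (verify, hops=0).
Iteration 1: edges from {verify} -> (build, hops=1), (compress, hops=1), (lint, hops=1).
Iteration 2: edges from {build,compress,lint} -> (build, hops=2).
Iteration 3: no outgoing edges from {build}; recursion stops.
Total rows emitted: 5.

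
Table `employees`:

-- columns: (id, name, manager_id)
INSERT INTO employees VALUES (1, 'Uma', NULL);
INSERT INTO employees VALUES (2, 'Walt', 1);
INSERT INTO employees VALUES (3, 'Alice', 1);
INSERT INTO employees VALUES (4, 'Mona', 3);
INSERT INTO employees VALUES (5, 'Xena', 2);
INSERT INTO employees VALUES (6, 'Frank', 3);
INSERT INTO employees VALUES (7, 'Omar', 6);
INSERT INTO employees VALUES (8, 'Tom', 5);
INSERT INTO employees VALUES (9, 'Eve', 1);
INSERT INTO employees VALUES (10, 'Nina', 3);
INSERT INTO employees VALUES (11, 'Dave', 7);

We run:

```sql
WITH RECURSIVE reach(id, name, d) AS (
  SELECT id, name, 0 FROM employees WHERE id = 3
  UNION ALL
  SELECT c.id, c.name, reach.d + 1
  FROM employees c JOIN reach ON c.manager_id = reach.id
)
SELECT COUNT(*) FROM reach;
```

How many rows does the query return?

Base: id=3 (Alice) at d 0.
Iteration 1: rows with manager_id in {3} -> Mona (id 4, d 1), Frank (id 6, d 1), Nina (id 10, d 1).
Iteration 2: rows with manager_id in {4,6,10} -> Omar (id 7, d 2).
Iteration 3: rows with manager_id in {7} -> Dave (id 11, d 3).
Iteration 4: no rows with manager_id in {11}; recursion stops.
Total rows emitted: 6.

6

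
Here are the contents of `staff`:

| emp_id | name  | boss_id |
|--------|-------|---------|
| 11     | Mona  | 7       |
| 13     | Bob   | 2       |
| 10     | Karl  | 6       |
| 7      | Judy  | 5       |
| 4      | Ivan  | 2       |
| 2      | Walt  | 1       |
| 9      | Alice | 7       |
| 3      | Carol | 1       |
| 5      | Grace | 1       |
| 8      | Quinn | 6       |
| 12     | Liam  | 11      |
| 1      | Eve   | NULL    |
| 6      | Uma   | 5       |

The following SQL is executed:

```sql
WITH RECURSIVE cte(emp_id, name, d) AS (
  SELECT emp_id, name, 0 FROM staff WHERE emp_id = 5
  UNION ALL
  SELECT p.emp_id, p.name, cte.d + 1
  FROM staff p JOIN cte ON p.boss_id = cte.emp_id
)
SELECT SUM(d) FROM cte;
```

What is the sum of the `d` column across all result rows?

Base: emp_id=5 (Grace) at d 0.
Iteration 1: rows with boss_id in {5} -> Uma (id 6, d 1), Judy (id 7, d 1).
Iteration 2: rows with boss_id in {6,7} -> Quinn (id 8, d 2), Alice (id 9, d 2), Karl (id 10, d 2), Mona (id 11, d 2).
Iteration 3: rows with boss_id in {8,9,10,11} -> Liam (id 12, d 3).
Iteration 4: no rows with boss_id in {12}; recursion stops.
SUM(d) = 0 + 1 + 1 + 2 + 2 + 2 + 2 + 3 = 13.

13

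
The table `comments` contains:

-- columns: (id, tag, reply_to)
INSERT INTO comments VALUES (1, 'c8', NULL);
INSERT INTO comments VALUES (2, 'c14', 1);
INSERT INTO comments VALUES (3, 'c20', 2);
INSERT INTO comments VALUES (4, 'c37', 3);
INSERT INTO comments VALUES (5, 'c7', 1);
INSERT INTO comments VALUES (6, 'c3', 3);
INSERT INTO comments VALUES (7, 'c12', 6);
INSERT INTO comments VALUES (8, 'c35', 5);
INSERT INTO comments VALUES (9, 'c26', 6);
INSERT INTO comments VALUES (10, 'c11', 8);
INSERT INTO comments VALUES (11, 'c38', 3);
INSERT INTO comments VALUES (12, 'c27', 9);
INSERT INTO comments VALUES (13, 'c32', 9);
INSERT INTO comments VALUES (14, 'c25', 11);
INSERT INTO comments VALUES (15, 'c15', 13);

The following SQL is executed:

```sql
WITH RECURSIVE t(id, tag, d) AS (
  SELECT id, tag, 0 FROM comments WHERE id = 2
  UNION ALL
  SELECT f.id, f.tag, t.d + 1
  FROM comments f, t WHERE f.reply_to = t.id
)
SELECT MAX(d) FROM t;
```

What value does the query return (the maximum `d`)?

5

Base: id=2 (c14) at d 0.
Iteration 1: rows with reply_to in {2} -> c20 (id 3, d 1).
Iteration 2: rows with reply_to in {3} -> c37 (id 4, d 2), c3 (id 6, d 2), c38 (id 11, d 2).
Iteration 3: rows with reply_to in {4,6,11} -> c12 (id 7, d 3), c26 (id 9, d 3), c25 (id 14, d 3).
Iteration 4: rows with reply_to in {7,9,14} -> c27 (id 12, d 4), c32 (id 13, d 4).
Iteration 5: rows with reply_to in {12,13} -> c15 (id 15, d 5).
Iteration 6: no rows with reply_to in {15}; recursion stops.
d values: 0, 1, 2, 2, 2, 3, 3, 3, 4, 4, 5; the maximum is 5.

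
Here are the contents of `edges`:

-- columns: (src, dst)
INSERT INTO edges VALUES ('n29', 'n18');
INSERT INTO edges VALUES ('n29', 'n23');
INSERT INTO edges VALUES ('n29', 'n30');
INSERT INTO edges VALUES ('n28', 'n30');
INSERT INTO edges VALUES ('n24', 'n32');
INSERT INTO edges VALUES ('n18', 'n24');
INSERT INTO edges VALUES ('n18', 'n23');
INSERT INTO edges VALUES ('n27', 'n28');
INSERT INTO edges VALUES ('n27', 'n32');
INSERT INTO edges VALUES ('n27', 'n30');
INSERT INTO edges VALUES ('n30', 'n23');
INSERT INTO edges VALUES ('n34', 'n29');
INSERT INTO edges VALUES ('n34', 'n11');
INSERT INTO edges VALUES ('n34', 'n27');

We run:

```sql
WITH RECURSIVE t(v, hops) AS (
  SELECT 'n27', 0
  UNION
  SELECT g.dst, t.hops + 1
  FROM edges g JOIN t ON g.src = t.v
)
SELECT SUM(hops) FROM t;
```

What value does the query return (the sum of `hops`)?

Base: (n27, hops=0).
Iteration 1: edges from {n27} -> (n28, hops=1), (n30, hops=1), (n32, hops=1).
Iteration 2: edges from {n28,n30,n32} -> (n23, hops=2), (n30, hops=2).
Iteration 3: edges from {n23,n30} -> (n23, hops=3).
Iteration 4: no outgoing edges from {n23}; recursion stops.
SUM(hops) = 0 + 1 + 1 + 1 + 2 + 2 + 3 = 10.

10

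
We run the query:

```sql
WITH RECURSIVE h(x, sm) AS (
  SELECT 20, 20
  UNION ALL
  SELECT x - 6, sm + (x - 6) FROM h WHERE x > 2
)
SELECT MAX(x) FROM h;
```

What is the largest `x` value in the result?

20

Base: x=20, sm=20.
Iteration 1: 20 > 2 holds -> x = 20 - 6 = 14, sm = 20 + 14 = 34.
Iteration 2: 14 > 2 holds -> x = 14 - 6 = 8, sm = 34 + 8 = 42.
Iteration 3: 8 > 2 holds -> x = 8 - 6 = 2, sm = 42 + 2 = 44.
Iteration 4: 2 > 2 fails; recursion stops.
x values: 20, 14, 8, 2; the maximum is 20.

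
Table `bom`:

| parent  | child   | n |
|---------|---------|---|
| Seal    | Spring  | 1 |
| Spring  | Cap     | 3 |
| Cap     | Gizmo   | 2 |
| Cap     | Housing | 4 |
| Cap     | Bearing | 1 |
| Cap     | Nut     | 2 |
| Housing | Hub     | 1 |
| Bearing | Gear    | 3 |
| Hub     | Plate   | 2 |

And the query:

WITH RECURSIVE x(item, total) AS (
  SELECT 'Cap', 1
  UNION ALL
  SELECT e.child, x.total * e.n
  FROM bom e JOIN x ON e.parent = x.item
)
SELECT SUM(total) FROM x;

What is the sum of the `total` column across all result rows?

Base: (Cap, total=1).
Iteration 1: components of {Cap} -> Bearing = 1*1 = 1, Gizmo = 1*2 = 2, Housing = 1*4 = 4, Nut = 1*2 = 2.
Iteration 2: components of {Bearing,Gizmo,Housing,Nut} -> Gear = 1*3 = 3, Hub = 4*1 = 4.
Iteration 3: components of {Gear,Hub} -> Plate = 4*2 = 8.
Iteration 4: no further components; recursion stops.
SUM(total) = 1 + 2 + 4 + 1 + 2 + 4 + 3 + 8 = 25.

25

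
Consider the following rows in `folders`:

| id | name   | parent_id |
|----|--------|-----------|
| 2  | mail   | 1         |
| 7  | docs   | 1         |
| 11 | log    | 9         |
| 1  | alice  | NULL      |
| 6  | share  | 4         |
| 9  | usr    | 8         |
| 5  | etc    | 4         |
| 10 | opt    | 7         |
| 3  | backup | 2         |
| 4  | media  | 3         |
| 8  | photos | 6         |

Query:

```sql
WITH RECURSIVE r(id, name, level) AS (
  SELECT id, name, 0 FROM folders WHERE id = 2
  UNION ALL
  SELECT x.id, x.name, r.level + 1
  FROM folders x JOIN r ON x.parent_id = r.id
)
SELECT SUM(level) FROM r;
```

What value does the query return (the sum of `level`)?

Base: id=2 (mail) at level 0.
Iteration 1: rows with parent_id in {2} -> backup (id 3, level 1).
Iteration 2: rows with parent_id in {3} -> media (id 4, level 2).
Iteration 3: rows with parent_id in {4} -> etc (id 5, level 3), share (id 6, level 3).
Iteration 4: rows with parent_id in {5,6} -> photos (id 8, level 4).
Iteration 5: rows with parent_id in {8} -> usr (id 9, level 5).
Iteration 6: rows with parent_id in {9} -> log (id 11, level 6).
Iteration 7: no rows with parent_id in {11}; recursion stops.
SUM(level) = 0 + 1 + 2 + 3 + 3 + 4 + 5 + 6 = 24.

24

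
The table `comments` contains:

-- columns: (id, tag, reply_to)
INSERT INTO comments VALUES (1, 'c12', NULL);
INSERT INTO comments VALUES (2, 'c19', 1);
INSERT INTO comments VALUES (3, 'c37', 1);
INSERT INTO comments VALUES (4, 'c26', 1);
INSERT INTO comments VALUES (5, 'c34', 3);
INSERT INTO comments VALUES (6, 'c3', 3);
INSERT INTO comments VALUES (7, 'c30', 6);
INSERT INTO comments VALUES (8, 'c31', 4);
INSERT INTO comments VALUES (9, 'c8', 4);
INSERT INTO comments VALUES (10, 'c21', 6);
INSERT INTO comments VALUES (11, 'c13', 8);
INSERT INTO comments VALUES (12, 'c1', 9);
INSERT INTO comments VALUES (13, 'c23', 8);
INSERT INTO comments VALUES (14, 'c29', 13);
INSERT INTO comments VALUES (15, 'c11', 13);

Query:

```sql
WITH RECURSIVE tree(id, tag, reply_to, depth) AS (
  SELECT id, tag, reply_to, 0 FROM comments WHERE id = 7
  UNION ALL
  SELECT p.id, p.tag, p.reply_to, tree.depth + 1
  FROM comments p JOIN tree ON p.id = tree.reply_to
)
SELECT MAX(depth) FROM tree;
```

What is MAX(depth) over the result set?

Base: id=7 (c30), reply_to=6, depth 0.
Iteration 1: join on id=6 -> c3 (id 6, reply_to=3, depth 1).
Iteration 2: join on id=3 -> c37 (id 3, reply_to=1, depth 2).
Iteration 3: join on id=1 -> c12 (id 1, reply_to=NULL, depth 3).
Iteration 4: reply_to is NULL; no match; recursion stops.
depth values: 0, 1, 2, 3; the maximum is 3.

3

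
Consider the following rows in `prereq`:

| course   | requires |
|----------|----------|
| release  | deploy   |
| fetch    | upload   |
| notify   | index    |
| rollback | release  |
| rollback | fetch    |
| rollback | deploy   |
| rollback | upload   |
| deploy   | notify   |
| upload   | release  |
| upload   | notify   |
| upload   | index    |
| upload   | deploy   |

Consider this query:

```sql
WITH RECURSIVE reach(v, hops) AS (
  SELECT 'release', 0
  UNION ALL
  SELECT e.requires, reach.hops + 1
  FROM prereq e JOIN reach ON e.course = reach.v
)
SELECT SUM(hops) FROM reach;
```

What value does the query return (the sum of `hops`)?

6

Base: (release, hops=0).
Iteration 1: edges from {release} -> (deploy, hops=1).
Iteration 2: edges from {deploy} -> (notify, hops=2).
Iteration 3: edges from {notify} -> (index, hops=3).
Iteration 4: no outgoing edges from {index}; recursion stops.
SUM(hops) = 0 + 1 + 2 + 3 = 6.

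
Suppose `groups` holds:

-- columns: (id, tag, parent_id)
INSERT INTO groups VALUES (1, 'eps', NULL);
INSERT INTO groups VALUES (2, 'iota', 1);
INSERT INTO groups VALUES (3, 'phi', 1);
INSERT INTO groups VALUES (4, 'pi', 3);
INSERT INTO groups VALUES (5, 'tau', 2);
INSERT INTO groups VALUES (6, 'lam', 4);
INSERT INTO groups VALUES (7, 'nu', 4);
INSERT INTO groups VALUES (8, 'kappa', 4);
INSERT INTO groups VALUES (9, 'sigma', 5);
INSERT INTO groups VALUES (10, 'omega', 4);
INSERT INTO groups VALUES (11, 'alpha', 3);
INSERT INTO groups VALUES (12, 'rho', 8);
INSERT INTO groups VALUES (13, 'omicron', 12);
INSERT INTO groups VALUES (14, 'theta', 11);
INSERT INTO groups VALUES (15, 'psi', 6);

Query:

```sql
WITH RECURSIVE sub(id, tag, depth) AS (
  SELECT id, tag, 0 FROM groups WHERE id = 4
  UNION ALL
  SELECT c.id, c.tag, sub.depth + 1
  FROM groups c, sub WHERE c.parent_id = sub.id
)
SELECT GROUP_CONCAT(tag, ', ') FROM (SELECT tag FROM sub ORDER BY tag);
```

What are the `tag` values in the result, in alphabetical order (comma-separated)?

Base: id=4 (pi) at depth 0.
Iteration 1: rows with parent_id in {4} -> lam (id 6, depth 1), nu (id 7, depth 1), kappa (id 8, depth 1), omega (id 10, depth 1).
Iteration 2: rows with parent_id in {6,7,8,10} -> rho (id 12, depth 2), psi (id 15, depth 2).
Iteration 3: rows with parent_id in {12,15} -> omicron (id 13, depth 3).
Iteration 4: no rows with parent_id in {13}; recursion stops.

kappa, lam, nu, omega, omicron, pi, psi, rho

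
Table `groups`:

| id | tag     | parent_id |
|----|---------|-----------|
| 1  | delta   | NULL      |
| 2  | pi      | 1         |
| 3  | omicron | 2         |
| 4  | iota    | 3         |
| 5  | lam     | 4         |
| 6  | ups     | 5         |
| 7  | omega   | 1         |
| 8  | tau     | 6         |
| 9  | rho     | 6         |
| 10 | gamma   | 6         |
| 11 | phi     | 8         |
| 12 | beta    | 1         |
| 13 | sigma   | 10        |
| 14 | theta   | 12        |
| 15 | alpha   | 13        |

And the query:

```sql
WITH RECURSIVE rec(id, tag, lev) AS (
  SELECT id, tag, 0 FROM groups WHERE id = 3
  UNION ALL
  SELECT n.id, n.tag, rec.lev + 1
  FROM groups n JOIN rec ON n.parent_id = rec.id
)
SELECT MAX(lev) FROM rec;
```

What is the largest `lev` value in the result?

Base: id=3 (omicron) at lev 0.
Iteration 1: rows with parent_id in {3} -> iota (id 4, lev 1).
Iteration 2: rows with parent_id in {4} -> lam (id 5, lev 2).
Iteration 3: rows with parent_id in {5} -> ups (id 6, lev 3).
Iteration 4: rows with parent_id in {6} -> tau (id 8, lev 4), rho (id 9, lev 4), gamma (id 10, lev 4).
Iteration 5: rows with parent_id in {8,9,10} -> phi (id 11, lev 5), sigma (id 13, lev 5).
Iteration 6: rows with parent_id in {11,13} -> alpha (id 15, lev 6).
Iteration 7: no rows with parent_id in {15}; recursion stops.
lev values: 0, 1, 2, 3, 4, 4, 4, 5, 5, 6; the maximum is 6.

6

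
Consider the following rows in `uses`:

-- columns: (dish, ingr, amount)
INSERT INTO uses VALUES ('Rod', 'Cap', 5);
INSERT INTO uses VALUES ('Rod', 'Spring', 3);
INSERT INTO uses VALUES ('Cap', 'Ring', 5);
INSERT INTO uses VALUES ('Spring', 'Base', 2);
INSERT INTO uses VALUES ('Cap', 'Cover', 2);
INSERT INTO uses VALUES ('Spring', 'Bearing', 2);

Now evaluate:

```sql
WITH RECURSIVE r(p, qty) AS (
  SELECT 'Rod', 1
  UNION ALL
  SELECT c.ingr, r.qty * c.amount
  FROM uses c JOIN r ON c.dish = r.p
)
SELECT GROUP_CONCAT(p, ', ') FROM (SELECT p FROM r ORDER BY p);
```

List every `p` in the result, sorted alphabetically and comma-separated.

Base, Bearing, Cap, Cover, Ring, Rod, Spring

Base: (Rod, qty=1).
Iteration 1: components of {Rod} -> Cap = 1*5 = 5, Spring = 1*3 = 3.
Iteration 2: components of {Cap,Spring} -> Base = 3*2 = 6, Bearing = 3*2 = 6, Cover = 5*2 = 10, Ring = 5*5 = 25.
Iteration 3: no further components; recursion stops.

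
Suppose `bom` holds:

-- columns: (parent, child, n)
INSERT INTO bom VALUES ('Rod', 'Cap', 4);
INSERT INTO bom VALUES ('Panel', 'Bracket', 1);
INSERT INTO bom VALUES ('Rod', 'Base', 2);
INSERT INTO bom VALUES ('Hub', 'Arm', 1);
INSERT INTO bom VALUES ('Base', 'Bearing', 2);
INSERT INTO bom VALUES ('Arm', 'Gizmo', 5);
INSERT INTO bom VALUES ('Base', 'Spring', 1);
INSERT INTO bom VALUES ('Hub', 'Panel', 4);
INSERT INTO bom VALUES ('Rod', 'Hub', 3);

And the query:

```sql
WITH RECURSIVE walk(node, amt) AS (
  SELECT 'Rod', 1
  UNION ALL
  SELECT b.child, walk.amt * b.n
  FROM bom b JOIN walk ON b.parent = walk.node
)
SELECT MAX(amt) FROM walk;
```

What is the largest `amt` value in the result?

15

Base: (Rod, amt=1).
Iteration 1: components of {Rod} -> Base = 1*2 = 2, Cap = 1*4 = 4, Hub = 1*3 = 3.
Iteration 2: components of {Base,Cap,Hub} -> Arm = 3*1 = 3, Bearing = 2*2 = 4, Panel = 3*4 = 12, Spring = 2*1 = 2.
Iteration 3: components of {Arm,Bearing,Panel,Spring} -> Bracket = 12*1 = 12, Gizmo = 3*5 = 15.
Iteration 4: no further components; recursion stops.
amt values: 1, 3, 4, 2, 3, 12, 2, 4, 15, 12; the maximum is 15.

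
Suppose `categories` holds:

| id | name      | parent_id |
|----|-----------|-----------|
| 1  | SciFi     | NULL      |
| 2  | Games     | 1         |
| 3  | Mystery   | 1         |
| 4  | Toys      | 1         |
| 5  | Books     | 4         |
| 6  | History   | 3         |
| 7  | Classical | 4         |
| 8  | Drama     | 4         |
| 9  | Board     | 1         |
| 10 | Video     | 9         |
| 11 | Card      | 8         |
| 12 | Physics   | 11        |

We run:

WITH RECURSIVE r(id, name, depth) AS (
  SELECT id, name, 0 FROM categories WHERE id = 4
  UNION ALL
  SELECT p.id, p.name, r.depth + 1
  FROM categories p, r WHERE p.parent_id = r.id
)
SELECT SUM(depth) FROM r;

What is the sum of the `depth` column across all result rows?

Base: id=4 (Toys) at depth 0.
Iteration 1: rows with parent_id in {4} -> Books (id 5, depth 1), Classical (id 7, depth 1), Drama (id 8, depth 1).
Iteration 2: rows with parent_id in {5,7,8} -> Card (id 11, depth 2).
Iteration 3: rows with parent_id in {11} -> Physics (id 12, depth 3).
Iteration 4: no rows with parent_id in {12}; recursion stops.
SUM(depth) = 0 + 1 + 1 + 1 + 2 + 3 = 8.

8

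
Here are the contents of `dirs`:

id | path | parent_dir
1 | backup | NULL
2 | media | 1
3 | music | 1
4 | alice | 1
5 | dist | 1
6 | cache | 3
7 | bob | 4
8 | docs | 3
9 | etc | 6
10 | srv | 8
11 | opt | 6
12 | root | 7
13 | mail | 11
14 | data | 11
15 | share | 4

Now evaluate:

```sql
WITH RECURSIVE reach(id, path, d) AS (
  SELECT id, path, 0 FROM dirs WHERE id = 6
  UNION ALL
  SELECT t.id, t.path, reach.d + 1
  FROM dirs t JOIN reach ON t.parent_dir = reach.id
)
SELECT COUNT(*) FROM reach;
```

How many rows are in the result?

5

Base: id=6 (cache) at d 0.
Iteration 1: rows with parent_dir in {6} -> etc (id 9, d 1), opt (id 11, d 1).
Iteration 2: rows with parent_dir in {9,11} -> mail (id 13, d 2), data (id 14, d 2).
Iteration 3: no rows with parent_dir in {13,14}; recursion stops.
Total rows emitted: 5.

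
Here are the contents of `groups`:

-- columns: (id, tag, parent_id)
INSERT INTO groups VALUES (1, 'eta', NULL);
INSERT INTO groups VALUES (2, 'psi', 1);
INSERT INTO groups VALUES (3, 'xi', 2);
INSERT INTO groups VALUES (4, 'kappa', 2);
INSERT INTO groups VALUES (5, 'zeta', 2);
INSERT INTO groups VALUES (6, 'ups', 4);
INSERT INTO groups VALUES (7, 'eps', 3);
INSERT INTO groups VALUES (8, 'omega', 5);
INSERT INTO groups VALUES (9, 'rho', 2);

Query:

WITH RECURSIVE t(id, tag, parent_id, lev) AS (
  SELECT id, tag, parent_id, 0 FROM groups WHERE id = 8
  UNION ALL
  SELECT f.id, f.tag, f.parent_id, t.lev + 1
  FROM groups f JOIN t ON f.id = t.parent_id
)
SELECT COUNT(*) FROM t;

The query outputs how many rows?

Base: id=8 (omega), parent_id=5, lev 0.
Iteration 1: join on id=5 -> zeta (id 5, parent_id=2, lev 1).
Iteration 2: join on id=2 -> psi (id 2, parent_id=1, lev 2).
Iteration 3: join on id=1 -> eta (id 1, parent_id=NULL, lev 3).
Iteration 4: parent_id is NULL; no match; recursion stops.
Total rows emitted: 4.

4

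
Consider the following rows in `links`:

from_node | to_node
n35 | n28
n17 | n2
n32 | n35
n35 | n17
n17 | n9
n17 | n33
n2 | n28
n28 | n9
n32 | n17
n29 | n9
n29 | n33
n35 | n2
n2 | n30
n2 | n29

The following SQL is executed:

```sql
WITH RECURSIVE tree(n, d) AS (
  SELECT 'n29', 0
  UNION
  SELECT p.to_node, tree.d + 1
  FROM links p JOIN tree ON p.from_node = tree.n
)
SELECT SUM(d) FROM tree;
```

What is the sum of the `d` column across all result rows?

Base: (n29, d=0).
Iteration 1: edges from {n29} -> (n33, d=1), (n9, d=1).
Iteration 2: no outgoing edges from {n33,n9}; recursion stops.
SUM(d) = 0 + 1 + 1 = 2.

2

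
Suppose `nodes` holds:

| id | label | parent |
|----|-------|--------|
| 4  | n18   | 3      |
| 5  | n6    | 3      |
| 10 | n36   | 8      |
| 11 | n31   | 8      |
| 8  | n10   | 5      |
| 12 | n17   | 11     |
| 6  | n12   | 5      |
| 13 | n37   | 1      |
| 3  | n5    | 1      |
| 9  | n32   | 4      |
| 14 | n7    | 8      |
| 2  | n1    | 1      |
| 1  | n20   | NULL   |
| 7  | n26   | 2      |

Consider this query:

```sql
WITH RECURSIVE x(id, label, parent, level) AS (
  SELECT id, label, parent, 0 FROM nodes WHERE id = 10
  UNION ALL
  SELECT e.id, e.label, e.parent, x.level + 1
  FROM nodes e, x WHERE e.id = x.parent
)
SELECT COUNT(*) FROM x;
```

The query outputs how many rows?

5

Base: id=10 (n36), parent=8, level 0.
Iteration 1: join on id=8 -> n10 (id 8, parent=5, level 1).
Iteration 2: join on id=5 -> n6 (id 5, parent=3, level 2).
Iteration 3: join on id=3 -> n5 (id 3, parent=1, level 3).
Iteration 4: join on id=1 -> n20 (id 1, parent=NULL, level 4).
Iteration 5: parent is NULL; no match; recursion stops.
Total rows emitted: 5.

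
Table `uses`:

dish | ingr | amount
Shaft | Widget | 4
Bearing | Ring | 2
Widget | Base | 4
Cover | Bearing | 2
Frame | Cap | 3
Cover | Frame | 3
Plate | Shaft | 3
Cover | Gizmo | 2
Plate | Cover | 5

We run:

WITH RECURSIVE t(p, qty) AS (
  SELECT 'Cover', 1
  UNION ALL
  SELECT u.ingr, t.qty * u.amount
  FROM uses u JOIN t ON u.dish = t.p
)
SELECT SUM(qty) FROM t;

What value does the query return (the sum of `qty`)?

Base: (Cover, qty=1).
Iteration 1: components of {Cover} -> Bearing = 1*2 = 2, Frame = 1*3 = 3, Gizmo = 1*2 = 2.
Iteration 2: components of {Bearing,Frame,Gizmo} -> Cap = 3*3 = 9, Ring = 2*2 = 4.
Iteration 3: no further components; recursion stops.
SUM(qty) = 1 + 2 + 3 + 2 + 4 + 9 = 21.

21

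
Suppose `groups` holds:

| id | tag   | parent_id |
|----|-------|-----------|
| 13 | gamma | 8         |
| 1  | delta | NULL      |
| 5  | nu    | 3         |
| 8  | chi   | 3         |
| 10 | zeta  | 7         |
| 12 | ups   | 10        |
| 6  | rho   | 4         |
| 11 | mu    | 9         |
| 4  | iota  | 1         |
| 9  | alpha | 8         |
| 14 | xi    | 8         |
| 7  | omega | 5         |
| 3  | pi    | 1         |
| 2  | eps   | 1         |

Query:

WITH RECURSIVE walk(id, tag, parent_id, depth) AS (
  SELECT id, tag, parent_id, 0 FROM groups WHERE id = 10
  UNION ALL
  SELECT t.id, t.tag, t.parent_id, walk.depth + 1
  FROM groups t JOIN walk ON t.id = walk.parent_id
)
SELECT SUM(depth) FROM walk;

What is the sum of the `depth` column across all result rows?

Base: id=10 (zeta), parent_id=7, depth 0.
Iteration 1: join on id=7 -> omega (id 7, parent_id=5, depth 1).
Iteration 2: join on id=5 -> nu (id 5, parent_id=3, depth 2).
Iteration 3: join on id=3 -> pi (id 3, parent_id=1, depth 3).
Iteration 4: join on id=1 -> delta (id 1, parent_id=NULL, depth 4).
Iteration 5: parent_id is NULL; no match; recursion stops.
SUM(depth) = 0 + 1 + 2 + 3 + 4 = 10.

10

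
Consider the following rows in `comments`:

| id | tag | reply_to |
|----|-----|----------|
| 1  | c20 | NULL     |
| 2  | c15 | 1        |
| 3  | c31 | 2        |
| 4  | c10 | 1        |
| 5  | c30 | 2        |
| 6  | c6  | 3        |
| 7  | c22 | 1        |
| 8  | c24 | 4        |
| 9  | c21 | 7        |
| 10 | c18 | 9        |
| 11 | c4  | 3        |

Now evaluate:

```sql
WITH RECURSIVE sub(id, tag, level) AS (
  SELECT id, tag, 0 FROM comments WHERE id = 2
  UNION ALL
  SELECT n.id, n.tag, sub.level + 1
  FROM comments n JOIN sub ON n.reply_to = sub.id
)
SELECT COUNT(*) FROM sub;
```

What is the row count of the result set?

5

Base: id=2 (c15) at level 0.
Iteration 1: rows with reply_to in {2} -> c31 (id 3, level 1), c30 (id 5, level 1).
Iteration 2: rows with reply_to in {3,5} -> c6 (id 6, level 2), c4 (id 11, level 2).
Iteration 3: no rows with reply_to in {6,11}; recursion stops.
Total rows emitted: 5.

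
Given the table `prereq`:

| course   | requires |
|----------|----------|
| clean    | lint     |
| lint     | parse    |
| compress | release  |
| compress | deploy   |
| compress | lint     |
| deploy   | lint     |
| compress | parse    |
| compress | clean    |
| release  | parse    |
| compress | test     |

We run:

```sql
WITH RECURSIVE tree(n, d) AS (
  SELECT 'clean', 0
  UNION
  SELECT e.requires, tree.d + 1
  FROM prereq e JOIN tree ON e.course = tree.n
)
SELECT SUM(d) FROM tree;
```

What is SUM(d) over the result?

Base: (clean, d=0).
Iteration 1: edges from {clean} -> (lint, d=1).
Iteration 2: edges from {lint} -> (parse, d=2).
Iteration 3: no outgoing edges from {parse}; recursion stops.
SUM(d) = 0 + 1 + 2 = 3.

3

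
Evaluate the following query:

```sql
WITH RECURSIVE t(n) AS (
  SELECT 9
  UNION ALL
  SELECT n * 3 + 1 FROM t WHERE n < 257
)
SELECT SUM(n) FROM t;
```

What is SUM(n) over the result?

1147

Base: n=9.
Iteration 1: 9 < 257 holds -> n = 9 * 3 + 1 = 28.
Iteration 2: 28 < 257 holds -> n = 28 * 3 + 1 = 85.
Iteration 3: 85 < 257 holds -> n = 85 * 3 + 1 = 256.
Iteration 4: 256 < 257 holds -> n = 256 * 3 + 1 = 769.
Iteration 5: 769 < 257 fails; recursion stops.
SUM(n) = 9 + 28 + 85 + 256 + 769 = 1147.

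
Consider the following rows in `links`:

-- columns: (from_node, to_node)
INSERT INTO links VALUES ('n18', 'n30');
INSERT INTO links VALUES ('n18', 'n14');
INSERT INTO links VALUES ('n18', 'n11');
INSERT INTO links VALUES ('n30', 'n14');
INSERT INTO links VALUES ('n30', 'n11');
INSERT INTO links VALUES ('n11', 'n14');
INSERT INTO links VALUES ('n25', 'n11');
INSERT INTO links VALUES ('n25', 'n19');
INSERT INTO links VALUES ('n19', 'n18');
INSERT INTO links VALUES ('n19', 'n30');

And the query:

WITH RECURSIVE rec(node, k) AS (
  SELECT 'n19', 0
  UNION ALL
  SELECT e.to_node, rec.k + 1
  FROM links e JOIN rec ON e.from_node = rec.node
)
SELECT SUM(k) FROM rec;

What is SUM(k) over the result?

28

Base: (n19, k=0).
Iteration 1: edges from {n19} -> (n18, k=1), (n30, k=1).
Iteration 2: edges from {n18,n30} -> (n11, k=2) x2, (n14, k=2) x2, (n30, k=2). [UNION ALL keeps all 5 new rows, including repeats]
Iteration 3: edges from {n11,n14,n30} -> (n11, k=3), (n14, k=3) x3. [UNION ALL keeps all 4 new rows, including repeats]
Iteration 4: edges from {n11,n14} -> (n14, k=4).
Iteration 5: no outgoing edges from {n14}; recursion stops.
SUM(k) = 0 + 1 + 1 + 2 + 2 + 2 + 2 + 2 + 3 + 3 + 3 + 3 + 4 = 28.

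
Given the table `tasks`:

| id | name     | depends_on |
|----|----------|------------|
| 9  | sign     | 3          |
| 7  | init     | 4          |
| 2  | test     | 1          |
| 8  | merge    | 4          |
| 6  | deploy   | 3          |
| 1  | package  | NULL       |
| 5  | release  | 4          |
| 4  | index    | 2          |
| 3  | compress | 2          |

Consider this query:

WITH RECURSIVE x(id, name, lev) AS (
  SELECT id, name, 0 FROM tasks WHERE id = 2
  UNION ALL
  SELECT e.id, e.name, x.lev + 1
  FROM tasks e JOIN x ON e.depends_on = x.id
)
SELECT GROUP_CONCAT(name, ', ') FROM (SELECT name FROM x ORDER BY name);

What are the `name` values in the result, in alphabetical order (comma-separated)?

compress, deploy, index, init, merge, release, sign, test

Base: id=2 (test) at lev 0.
Iteration 1: rows with depends_on in {2} -> compress (id 3, lev 1), index (id 4, lev 1).
Iteration 2: rows with depends_on in {3,4} -> release (id 5, lev 2), deploy (id 6, lev 2), init (id 7, lev 2), merge (id 8, lev 2), sign (id 9, lev 2).
Iteration 3: no rows with depends_on in {5,6,7,8,9}; recursion stops.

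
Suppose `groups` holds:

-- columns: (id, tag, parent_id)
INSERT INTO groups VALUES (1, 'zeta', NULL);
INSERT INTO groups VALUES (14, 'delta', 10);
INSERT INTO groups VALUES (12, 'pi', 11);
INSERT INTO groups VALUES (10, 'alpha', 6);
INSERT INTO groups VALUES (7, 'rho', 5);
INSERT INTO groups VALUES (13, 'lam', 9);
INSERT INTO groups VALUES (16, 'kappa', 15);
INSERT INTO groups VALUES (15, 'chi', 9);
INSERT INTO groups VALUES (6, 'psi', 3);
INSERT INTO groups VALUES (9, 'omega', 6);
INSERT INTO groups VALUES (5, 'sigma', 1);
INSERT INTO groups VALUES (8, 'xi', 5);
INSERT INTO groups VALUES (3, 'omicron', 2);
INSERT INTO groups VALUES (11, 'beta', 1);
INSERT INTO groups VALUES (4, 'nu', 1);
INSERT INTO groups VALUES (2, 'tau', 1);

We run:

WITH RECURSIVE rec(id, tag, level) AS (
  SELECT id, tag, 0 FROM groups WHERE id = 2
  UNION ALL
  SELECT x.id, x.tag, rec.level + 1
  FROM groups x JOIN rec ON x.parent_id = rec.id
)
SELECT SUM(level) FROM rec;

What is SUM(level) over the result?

Base: id=2 (tau) at level 0.
Iteration 1: rows with parent_id in {2} -> omicron (id 3, level 1).
Iteration 2: rows with parent_id in {3} -> psi (id 6, level 2).
Iteration 3: rows with parent_id in {6} -> omega (id 9, level 3), alpha (id 10, level 3).
Iteration 4: rows with parent_id in {9,10} -> lam (id 13, level 4), delta (id 14, level 4), chi (id 15, level 4).
Iteration 5: rows with parent_id in {13,14,15} -> kappa (id 16, level 5).
Iteration 6: no rows with parent_id in {16}; recursion stops.
SUM(level) = 0 + 1 + 2 + 3 + 3 + 4 + 4 + 4 + 5 = 26.

26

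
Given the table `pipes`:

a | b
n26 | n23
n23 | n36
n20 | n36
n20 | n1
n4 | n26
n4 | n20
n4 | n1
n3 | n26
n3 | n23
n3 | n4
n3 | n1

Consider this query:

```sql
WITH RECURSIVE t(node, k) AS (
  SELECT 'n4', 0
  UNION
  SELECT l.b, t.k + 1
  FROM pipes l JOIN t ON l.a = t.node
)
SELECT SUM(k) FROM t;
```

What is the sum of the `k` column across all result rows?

Base: (n4, k=0).
Iteration 1: edges from {n4} -> (n1, k=1), (n20, k=1), (n26, k=1).
Iteration 2: edges from {n1,n20,n26} -> (n1, k=2), (n23, k=2), (n36, k=2).
Iteration 3: edges from {n1,n23,n36} -> (n36, k=3).
Iteration 4: no outgoing edges from {n36}; recursion stops.
SUM(k) = 0 + 1 + 1 + 1 + 2 + 2 + 2 + 3 = 12.

12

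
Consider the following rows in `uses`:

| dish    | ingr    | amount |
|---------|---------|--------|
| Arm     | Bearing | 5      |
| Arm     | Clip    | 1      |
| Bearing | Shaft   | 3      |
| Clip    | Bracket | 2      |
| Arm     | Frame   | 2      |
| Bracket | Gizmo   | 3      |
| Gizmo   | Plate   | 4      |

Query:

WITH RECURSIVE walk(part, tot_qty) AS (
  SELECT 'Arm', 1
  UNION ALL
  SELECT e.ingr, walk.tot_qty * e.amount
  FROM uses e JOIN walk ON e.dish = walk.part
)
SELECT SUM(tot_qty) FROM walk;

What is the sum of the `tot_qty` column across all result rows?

56

Base: (Arm, tot_qty=1).
Iteration 1: components of {Arm} -> Bearing = 1*5 = 5, Clip = 1*1 = 1, Frame = 1*2 = 2.
Iteration 2: components of {Bearing,Clip,Frame} -> Bracket = 1*2 = 2, Shaft = 5*3 = 15.
Iteration 3: components of {Bracket,Shaft} -> Gizmo = 2*3 = 6.
Iteration 4: components of {Gizmo} -> Plate = 6*4 = 24.
Iteration 5: no further components; recursion stops.
SUM(tot_qty) = 1 + 5 + 1 + 2 + 15 + 2 + 6 + 24 = 56.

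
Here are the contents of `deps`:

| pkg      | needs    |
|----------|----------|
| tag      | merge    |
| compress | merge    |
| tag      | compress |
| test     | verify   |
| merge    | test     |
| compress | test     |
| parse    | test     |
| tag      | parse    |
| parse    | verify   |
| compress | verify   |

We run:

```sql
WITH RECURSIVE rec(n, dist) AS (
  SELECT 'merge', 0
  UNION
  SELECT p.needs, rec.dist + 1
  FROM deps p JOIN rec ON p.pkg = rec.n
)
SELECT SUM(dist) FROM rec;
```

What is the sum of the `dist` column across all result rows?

Base: (merge, dist=0).
Iteration 1: edges from {merge} -> (test, dist=1).
Iteration 2: edges from {test} -> (verify, dist=2).
Iteration 3: no outgoing edges from {verify}; recursion stops.
SUM(dist) = 0 + 1 + 2 = 3.

3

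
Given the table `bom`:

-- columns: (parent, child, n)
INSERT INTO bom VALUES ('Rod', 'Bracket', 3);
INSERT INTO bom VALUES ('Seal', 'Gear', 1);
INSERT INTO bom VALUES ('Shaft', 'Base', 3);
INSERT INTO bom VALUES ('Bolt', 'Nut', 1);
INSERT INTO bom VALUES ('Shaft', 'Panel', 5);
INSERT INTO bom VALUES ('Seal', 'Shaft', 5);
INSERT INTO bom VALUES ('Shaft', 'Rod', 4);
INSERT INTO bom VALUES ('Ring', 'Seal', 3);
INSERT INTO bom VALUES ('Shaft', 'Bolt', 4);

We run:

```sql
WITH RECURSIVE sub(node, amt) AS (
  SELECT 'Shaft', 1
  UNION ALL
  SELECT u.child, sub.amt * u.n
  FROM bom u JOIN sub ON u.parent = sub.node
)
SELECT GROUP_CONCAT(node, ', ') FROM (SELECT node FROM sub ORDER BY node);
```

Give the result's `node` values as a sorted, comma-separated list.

Base, Bolt, Bracket, Nut, Panel, Rod, Shaft

Base: (Shaft, amt=1).
Iteration 1: components of {Shaft} -> Base = 1*3 = 3, Bolt = 1*4 = 4, Panel = 1*5 = 5, Rod = 1*4 = 4.
Iteration 2: components of {Base,Bolt,Panel,Rod} -> Bracket = 4*3 = 12, Nut = 4*1 = 4.
Iteration 3: no further components; recursion stops.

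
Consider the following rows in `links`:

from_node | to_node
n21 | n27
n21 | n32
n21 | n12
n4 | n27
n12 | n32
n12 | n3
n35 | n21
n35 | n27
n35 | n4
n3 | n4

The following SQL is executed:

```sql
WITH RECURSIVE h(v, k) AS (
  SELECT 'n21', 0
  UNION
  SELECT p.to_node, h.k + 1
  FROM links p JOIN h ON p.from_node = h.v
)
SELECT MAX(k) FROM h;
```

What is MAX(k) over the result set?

4

Base: (n21, k=0).
Iteration 1: edges from {n21} -> (n12, k=1), (n27, k=1), (n32, k=1).
Iteration 2: edges from {n12,n27,n32} -> (n3, k=2), (n32, k=2).
Iteration 3: edges from {n3,n32} -> (n4, k=3).
Iteration 4: edges from {n4} -> (n27, k=4).
Iteration 5: no outgoing edges from {n27}; recursion stops.
k values: 0, 1, 1, 1, 2, 2, 3, 4; the maximum is 4.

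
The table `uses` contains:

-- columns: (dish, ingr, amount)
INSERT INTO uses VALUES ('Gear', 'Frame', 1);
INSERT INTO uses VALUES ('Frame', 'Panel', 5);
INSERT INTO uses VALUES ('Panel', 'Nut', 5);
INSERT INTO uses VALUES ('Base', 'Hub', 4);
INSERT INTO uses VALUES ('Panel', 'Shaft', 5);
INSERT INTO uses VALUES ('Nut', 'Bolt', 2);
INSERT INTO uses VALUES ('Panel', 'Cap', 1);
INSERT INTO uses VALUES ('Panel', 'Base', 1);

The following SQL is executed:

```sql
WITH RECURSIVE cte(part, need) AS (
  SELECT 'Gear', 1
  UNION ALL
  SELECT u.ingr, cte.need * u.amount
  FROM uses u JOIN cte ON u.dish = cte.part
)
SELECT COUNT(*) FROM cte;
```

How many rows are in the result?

Base: (Gear, need=1).
Iteration 1: components of {Gear} -> Frame = 1*1 = 1.
Iteration 2: components of {Frame} -> Panel = 1*5 = 5.
Iteration 3: components of {Panel} -> Base = 5*1 = 5, Cap = 5*1 = 5, Nut = 5*5 = 25, Shaft = 5*5 = 25.
Iteration 4: components of {Base,Cap,Nut,Shaft} -> Bolt = 25*2 = 50, Hub = 5*4 = 20.
Iteration 5: no further components; recursion stops.
Total rows emitted: 9.

9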